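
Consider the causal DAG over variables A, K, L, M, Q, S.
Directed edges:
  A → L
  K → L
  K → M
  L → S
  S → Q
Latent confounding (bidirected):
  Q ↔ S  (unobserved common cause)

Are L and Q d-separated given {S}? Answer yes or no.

Bayes-Ball from L | {S} reaches {A,K,M,Q}.
Q ∈ reach(L|{S}) ⇒ L ⊥̸ Q | {S}.

No — L and Q are d-connected given {S}.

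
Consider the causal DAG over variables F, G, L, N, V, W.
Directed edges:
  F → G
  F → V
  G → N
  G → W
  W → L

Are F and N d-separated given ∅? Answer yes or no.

No — F and N are d-connected given ∅.

Bayes-Ball from F | ∅ reaches {G,L,N,V,W}.
N ∈ reach(F|∅) ⇒ F ⊥̸ N | ∅.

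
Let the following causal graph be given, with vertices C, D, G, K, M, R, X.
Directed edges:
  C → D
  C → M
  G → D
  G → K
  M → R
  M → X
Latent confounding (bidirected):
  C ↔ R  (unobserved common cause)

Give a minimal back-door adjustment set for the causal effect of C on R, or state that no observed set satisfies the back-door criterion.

desc(C)\{C}={D,M,R,X}; candidates ⊆ {G,K}.
C↔R: latent back-door arc(s) into C.
size 0: {}; under {} C still reaches {R} ∋ R.
size 1: {G}, {K}; under {G} C still reaches {R} ∋ R.
size 2: {G,K}; under {G,K} C still reaches {R} ∋ R.
C↔R cannot be blocked by any observed set — no back-door set.

C→R: no observed back-door set.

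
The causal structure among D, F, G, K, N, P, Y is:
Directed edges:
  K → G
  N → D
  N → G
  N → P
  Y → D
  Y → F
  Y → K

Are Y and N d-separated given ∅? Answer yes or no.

Bayes-Ball from Y | ∅ reaches {D,F,G,K}.
N ∉ reach(Y|∅) ⇒ Y ⊥ N | ∅.

Yes — Y ⊥ N | ∅.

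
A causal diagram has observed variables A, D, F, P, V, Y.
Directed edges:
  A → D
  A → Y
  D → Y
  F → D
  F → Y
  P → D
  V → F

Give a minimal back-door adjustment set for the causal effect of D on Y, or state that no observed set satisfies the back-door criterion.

desc(D)\{D}={Y}; candidates ⊆ {A,F,P,V}.
size 0: {}; under {} D still reaches {A,F,P,V,Y} ∋ Y.
size 1: {A}, {F}, {P} …(+1); under {A} D still reaches {F,P,V,Y} ∋ Y.
{A,F}: D⊥Y given {A,F} in G with D→· removed — back-door holds.

D→Y: minimal back-door set {A, F}.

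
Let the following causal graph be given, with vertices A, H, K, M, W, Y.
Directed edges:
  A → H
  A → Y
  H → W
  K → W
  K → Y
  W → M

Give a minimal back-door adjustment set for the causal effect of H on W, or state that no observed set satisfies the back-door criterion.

H→W: minimal back-door set ∅.

desc(H)\{H}={M,W}; candidates ⊆ {A,K,Y}.
∅: H⊥W given ∅ in G with H→· removed — back-door holds.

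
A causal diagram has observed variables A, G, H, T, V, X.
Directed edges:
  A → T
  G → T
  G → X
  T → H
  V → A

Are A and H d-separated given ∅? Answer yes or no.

Bayes-Ball from A | ∅ reaches {H,T,V}.
H ∈ reach(A|∅) ⇒ A ⊥̸ H | ∅.

No — A and H are d-connected given ∅.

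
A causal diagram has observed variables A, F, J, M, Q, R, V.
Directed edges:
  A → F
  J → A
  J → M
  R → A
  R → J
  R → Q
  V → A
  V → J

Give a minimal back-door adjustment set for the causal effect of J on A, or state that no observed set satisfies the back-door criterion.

J→A: minimal back-door set {R, V}.

desc(J)\{J}={A,F,M}; candidates ⊆ {Q,R,V}.
size 0: {}; under {} J still reaches {A,F,Q,R,V} ∋ A.
size 1: {Q}, {R}, {V}; under {Q} J still reaches {A,F,R,V} ∋ A.
{R,V}: J⊥A given {R,V} in G with J→· removed — back-door holds.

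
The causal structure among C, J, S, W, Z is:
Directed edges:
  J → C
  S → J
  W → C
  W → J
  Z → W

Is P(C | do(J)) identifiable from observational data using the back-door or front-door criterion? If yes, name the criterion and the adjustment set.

desc(J)\{J}={C}; candidates ⊆ {S,W,Z}.
size 0: {}; under {} J still reaches {C,S,W,Z} ∋ C.
{W}: J⊥C given {W} in G with J→· removed — back-door holds.
P(C|do(J)) = Σ_{W} P(C|J,W)·P(W).

P(C|do(J)): backdoor, adjust for {W}.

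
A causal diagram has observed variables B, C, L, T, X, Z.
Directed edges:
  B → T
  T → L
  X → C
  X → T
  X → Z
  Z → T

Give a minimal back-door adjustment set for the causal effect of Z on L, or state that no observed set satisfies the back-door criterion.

desc(Z)\{Z}={L,T}; candidates ⊆ {B,C,X}.
size 0: {}; under {} Z still reaches {C,L,T,X} ∋ L.
{X}: Z⊥L given {X} in G with Z→· removed — back-door holds.

Z→L: minimal back-door set {X}.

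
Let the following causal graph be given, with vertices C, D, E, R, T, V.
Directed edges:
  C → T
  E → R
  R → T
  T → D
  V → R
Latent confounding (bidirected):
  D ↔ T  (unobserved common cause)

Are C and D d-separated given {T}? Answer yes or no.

No — C and D are d-connected given {T}.

Bayes-Ball from C | {T} reaches {D,E,R,V}.
D ∈ reach(C|{T}) ⇒ C ⊥̸ D | {T}.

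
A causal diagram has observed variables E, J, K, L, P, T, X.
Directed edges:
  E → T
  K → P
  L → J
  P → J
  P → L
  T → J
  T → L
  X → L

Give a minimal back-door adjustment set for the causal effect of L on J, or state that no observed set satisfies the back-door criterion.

desc(L)\{L}={J}; candidates ⊆ {E,K,P,T,X}.
size 0: {}; under {} L still reaches {E,J,K,P,T,X} ∋ J.
size 1: {E}, {K}, {P} …(+2); under {E} L still reaches {J,K,P,T,X} ∋ J.
{P,T}: L⊥J given {P,T} in G with L→· removed — back-door holds.

L→J: minimal back-door set {P, T}.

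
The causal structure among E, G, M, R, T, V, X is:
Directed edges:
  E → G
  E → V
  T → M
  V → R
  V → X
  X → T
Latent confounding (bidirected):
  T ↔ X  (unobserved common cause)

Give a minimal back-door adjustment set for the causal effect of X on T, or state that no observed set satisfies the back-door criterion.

desc(X)\{X}={M,T}; candidates ⊆ {E,G,R,V}.
X↔T: latent back-door arc(s) into X.
size 0: {}; under {} X still reaches {E,G,M,R,T,V} ∋ T.
size 1: {E}, {G}, {R} …(+1); under {E} X still reaches {M,R,T,V} ∋ T.
size 2: {E,G}, {E,R}, {E,V} …(+3); under {E,G} X still reaches {M,R,T,V} ∋ T.
X↔T cannot be blocked by any observed set — no back-door set.

X→T: no observed back-door set.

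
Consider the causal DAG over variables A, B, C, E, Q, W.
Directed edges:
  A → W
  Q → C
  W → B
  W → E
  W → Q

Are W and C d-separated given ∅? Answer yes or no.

No — W and C are d-connected given ∅.

Bayes-Ball from W | ∅ reaches {A,B,C,E,Q}.
C ∈ reach(W|∅) ⇒ W ⊥̸ C | ∅.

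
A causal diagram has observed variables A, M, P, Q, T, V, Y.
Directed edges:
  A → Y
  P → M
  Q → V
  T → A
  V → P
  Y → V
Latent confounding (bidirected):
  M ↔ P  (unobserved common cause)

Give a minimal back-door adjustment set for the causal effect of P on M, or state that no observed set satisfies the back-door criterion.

P→M: no observed back-door set.

desc(P)\{P}={M}; candidates ⊆ {A,Q,T,V,Y}.
P↔M: latent back-door arc(s) into P.
size 0: {}; under {} P still reaches {A,M,Q,T,V,Y} ∋ M.
size 1: {A}, {Q}, {T} …(+2); under {A} P still reaches {M,Q,V,Y} ∋ M.
size 2: {A,Q}, {A,T}, {A,V} …(+7); under {A,Q} P still reaches {M,V,Y} ∋ M.
P↔M cannot be blocked by any observed set — no back-door set.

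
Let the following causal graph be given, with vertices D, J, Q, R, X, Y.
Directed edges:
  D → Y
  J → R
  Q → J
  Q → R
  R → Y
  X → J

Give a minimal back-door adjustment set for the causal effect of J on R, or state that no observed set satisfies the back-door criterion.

desc(J)\{J}={R,Y}; candidates ⊆ {D,Q,X}.
size 0: {}; under {} J still reaches {Q,R,X,Y} ∋ R.
{Q}: J⊥R given {Q} in G with J→· removed — back-door holds.

J→R: minimal back-door set {Q}.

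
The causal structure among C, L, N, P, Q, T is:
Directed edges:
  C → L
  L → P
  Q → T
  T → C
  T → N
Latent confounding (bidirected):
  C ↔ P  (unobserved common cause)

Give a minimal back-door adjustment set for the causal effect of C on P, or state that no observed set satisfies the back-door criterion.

C→P: no observed back-door set.

desc(C)\{C}={L,P}; candidates ⊆ {N,Q,T}.
C↔P: latent back-door arc(s) into C.
size 0: {}; under {} C still reaches {N,P,Q,T} ∋ P.
size 1: {N}, {Q}, {T}; under {N} C still reaches {P,Q,T} ∋ P.
size 2: {N,Q}, {N,T}, {Q,T}; under {N,Q} C still reaches {P,T} ∋ P.
C↔P cannot be blocked by any observed set — no back-door set.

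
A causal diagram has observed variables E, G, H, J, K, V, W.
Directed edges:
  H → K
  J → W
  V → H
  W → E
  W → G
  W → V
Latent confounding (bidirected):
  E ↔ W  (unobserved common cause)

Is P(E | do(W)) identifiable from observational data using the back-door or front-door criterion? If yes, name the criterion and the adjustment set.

P(E|do(W)): not identifiable (no BD/FD set).

desc(W)\{W}={E,G,H,K,V}; candidates ⊆ {J}.
W↔E: latent back-door arc(s) into W.
size 0: {}; under {} W still reaches {E,J} ∋ E.
size 1: {J}; under {J} W still reaches {E} ∋ E.
W↔E cannot be blocked by any observed set — no back-door set.
No mediator lies on a directed W→…→E path.
Neither criterion identifies P(E|do(W)) in this graph.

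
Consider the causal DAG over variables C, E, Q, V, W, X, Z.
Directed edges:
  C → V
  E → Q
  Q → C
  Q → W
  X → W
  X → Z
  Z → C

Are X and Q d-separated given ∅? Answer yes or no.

Bayes-Ball from X | ∅ reaches {C,V,W,Z}.
Q ∉ reach(X|∅) ⇒ X ⊥ Q | ∅.

Yes — X ⊥ Q | ∅.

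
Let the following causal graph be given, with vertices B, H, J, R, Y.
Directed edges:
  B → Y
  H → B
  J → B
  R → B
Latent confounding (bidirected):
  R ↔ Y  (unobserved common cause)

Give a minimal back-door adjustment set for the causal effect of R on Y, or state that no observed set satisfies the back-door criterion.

desc(R)\{R}={B,Y}; candidates ⊆ {H,J}.
R↔Y: latent back-door arc(s) into R.
size 0: {}; under {} R still reaches {Y} ∋ Y.
size 1: {H}, {J}; under {H} R still reaches {Y} ∋ Y.
size 2: {H,J}; under {H,J} R still reaches {Y} ∋ Y.
R↔Y cannot be blocked by any observed set — no back-door set.

R→Y: no observed back-door set.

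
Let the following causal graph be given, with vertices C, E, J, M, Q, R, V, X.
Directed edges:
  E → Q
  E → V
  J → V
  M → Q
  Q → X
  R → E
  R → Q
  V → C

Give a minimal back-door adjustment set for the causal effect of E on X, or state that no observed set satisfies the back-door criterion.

E→X: minimal back-door set {R}.

desc(E)\{E}={C,Q,V,X}; candidates ⊆ {J,M,R}.
size 0: {}; under {} E still reaches {Q,R,X} ∋ X.
{R}: E⊥X given {R} in G with E→· removed — back-door holds.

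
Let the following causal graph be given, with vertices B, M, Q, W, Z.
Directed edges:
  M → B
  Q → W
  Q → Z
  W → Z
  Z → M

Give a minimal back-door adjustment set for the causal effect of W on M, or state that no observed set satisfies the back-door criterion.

W→M: minimal back-door set {Q}.

desc(W)\{W}={B,M,Z}; candidates ⊆ {Q}.
size 0: {}; under {} W still reaches {B,M,Q,Z} ∋ M.
{Q}: W⊥M given {Q} in G with W→· removed — back-door holds.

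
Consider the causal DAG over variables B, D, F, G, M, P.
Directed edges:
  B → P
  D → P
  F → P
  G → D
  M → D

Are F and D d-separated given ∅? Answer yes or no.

Bayes-Ball from F | ∅ reaches {P}.
D ∉ reach(F|∅) ⇒ F ⊥ D | ∅.

Yes — F ⊥ D | ∅.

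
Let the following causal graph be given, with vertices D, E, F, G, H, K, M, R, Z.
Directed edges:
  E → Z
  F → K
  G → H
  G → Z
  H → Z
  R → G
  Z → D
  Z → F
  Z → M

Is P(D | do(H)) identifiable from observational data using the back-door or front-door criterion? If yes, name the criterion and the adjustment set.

desc(H)\{H}={D,F,K,M,Z}; candidates ⊆ {E,G,R}.
size 0: {}; under {} H still reaches {D,F,G,K,M,R,Z} ∋ D.
{G}: H⊥D given {G} in G with H→· removed — back-door holds.
P(D|do(H)) = Σ_{G} P(D|H,G)·P(G).

P(D|do(H)): backdoor, adjust for {G}.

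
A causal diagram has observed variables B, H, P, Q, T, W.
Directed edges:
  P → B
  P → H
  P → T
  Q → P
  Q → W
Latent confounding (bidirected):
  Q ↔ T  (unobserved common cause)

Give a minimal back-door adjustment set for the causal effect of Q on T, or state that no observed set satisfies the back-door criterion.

desc(Q)\{Q}={B,H,P,T,W}; candidates ⊆ {—}.
Q↔T: latent back-door arc(s) into Q.
size 0: {}; under {} Q still reaches {T} ∋ T.
Q↔T cannot be blocked by any observed set — no back-door set.

Q→T: no observed back-door set.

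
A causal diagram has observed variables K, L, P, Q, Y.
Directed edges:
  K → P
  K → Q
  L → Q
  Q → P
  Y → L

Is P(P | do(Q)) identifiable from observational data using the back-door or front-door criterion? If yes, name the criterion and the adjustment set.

P(P|do(Q)): backdoor, adjust for {K}.

desc(Q)\{Q}={P}; candidates ⊆ {K,L,Y}.
size 0: {}; under {} Q still reaches {K,L,P,Y} ∋ P.
{K}: Q⊥P given {K} in G with Q→· removed — back-door holds.
P(P|do(Q)) = Σ_{K} P(P|Q,K)·P(K).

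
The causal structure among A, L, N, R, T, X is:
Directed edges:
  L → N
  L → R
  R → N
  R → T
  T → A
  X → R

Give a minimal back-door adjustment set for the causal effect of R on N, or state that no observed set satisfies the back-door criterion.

R→N: minimal back-door set {L}.

desc(R)\{R}={A,N,T}; candidates ⊆ {L,X}.
size 0: {}; under {} R still reaches {L,N,X} ∋ N.
{L}: R⊥N given {L} in G with R→· removed — back-door holds.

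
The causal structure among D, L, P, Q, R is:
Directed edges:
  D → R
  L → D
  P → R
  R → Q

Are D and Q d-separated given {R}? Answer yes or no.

Bayes-Ball from D | {R} reaches {L,P}.
Q ∉ reach(D|{R}) ⇒ D ⊥ Q | {R}.

Yes — D ⊥ Q | {R}.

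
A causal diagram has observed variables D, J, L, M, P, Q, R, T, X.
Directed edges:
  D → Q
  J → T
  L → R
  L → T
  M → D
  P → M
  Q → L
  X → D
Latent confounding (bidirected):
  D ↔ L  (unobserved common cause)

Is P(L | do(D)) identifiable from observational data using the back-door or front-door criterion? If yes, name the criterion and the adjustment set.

desc(D)\{D}={L,Q,R,T}; candidates ⊆ {J,M,P,X}.
D↔L: latent back-door arc(s) into D.
size 0: {}; under {} D still reaches {L,M,P,R,T,X} ∋ L.
size 1: {J}, {M}, {P} …(+1); under {J} D still reaches {L,M,P,R,T,X} ∋ L.
size 2: {J,M}, {J,P}, {J,X} …(+3); under {J,M} D still reaches {L,R,T,X} ∋ L.
D↔L cannot be blocked by any observed set — no back-door set.
{Q}: (i) intercepts every directed D→L path; (ii) no back-door D→{Q}; (iii) {D} blocks every back-door {Q}→L. Front-door holds.
P(L|do(D)) = Σ_{Q} P(Q|D) Σ_{D'} P(L|Q,D')P(D').

P(L|do(D)): frontdoor, adjust for {Q}.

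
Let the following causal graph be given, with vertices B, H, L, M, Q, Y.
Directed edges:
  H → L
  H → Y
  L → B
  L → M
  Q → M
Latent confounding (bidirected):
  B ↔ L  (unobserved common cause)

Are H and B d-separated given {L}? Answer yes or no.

No — H and B are d-connected given {L}.

Bayes-Ball from H | {L} reaches {B,Y}.
B ∈ reach(H|{L}) ⇒ H ⊥̸ B | {L}.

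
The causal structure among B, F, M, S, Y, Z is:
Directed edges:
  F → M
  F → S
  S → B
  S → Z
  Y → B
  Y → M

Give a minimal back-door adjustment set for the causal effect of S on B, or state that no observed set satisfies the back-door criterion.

S→B: minimal back-door set ∅.

desc(S)\{S}={B,Z}; candidates ⊆ {F,M,Y}.
∅: S⊥B given ∅ in G with S→· removed — back-door holds.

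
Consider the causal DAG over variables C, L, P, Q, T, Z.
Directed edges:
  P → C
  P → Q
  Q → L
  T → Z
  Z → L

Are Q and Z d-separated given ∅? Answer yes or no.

Yes — Q ⊥ Z | ∅.

Bayes-Ball from Q | ∅ reaches {C,L,P}.
Z ∉ reach(Q|∅) ⇒ Q ⊥ Z | ∅.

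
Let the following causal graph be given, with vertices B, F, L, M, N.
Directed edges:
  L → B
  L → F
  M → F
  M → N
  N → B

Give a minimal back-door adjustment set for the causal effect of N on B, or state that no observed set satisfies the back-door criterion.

N→B: minimal back-door set ∅.

desc(N)\{N}={B}; candidates ⊆ {F,L,M}.
∅: N⊥B given ∅ in G with N→· removed — back-door holds.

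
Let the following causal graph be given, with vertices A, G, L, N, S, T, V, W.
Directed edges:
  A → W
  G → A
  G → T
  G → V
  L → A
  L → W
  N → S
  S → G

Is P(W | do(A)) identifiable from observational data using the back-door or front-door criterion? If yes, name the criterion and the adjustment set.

P(W|do(A)): backdoor, adjust for {L}.

desc(A)\{A}={W}; candidates ⊆ {G,L,N,S,T,V}.
size 0: {}; under {} A still reaches {G,L,N,S,T,V,W} ∋ W.
{L}: A⊥W given {L} in G with A→· removed — back-door holds.
P(W|do(A)) = Σ_{L} P(W|A,L)·P(L).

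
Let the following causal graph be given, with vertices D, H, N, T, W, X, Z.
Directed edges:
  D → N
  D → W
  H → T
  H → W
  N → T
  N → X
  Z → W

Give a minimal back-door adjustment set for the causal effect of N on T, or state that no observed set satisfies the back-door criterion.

N→T: minimal back-door set ∅.

desc(N)\{N}={T,X}; candidates ⊆ {D,H,W,Z}.
∅: N⊥T given ∅ in G with N→· removed — back-door holds.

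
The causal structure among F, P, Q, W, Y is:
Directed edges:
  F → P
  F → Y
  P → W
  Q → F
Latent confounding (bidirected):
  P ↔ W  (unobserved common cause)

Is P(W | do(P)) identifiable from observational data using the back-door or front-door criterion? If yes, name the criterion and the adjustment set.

P(W|do(P)): not identifiable (no BD/FD set).

desc(P)\{P}={W}; candidates ⊆ {F,Q,Y}.
P↔W: latent back-door arc(s) into P.
size 0: {}; under {} P still reaches {F,Q,W,Y} ∋ W.
size 1: {F}, {Q}, {Y}; under {F} P still reaches {W} ∋ W.
size 2: {F,Q}, {F,Y}, {Q,Y}; under {F,Q} P still reaches {W} ∋ W.
P↔W cannot be blocked by any observed set — no back-door set.
No mediator lies on a directed P→…→W path.
Neither criterion identifies P(W|do(P)) in this graph.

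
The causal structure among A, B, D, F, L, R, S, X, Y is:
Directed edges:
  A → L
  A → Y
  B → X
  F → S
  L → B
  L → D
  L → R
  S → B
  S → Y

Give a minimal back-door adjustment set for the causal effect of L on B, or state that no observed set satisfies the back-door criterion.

desc(L)\{L}={B,D,R,X}; candidates ⊆ {A,F,S,Y}.
∅: L⊥B given ∅ in G with L→· removed — back-door holds.

L→B: minimal back-door set ∅.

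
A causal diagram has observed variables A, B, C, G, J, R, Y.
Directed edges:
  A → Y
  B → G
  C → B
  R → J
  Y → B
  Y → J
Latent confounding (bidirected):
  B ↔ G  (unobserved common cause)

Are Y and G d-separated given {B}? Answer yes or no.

No — Y and G are d-connected given {B}.

Bayes-Ball from Y | {B} reaches {A,C,G,J}.
G ∈ reach(Y|{B}) ⇒ Y ⊥̸ G | {B}.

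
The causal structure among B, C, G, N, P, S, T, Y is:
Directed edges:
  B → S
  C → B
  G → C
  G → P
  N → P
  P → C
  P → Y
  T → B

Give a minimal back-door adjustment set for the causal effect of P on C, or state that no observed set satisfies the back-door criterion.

P→C: minimal back-door set {G}.

desc(P)\{P}={B,C,S,Y}; candidates ⊆ {G,N,T}.
size 0: {}; under {} P still reaches {B,C,G,N,S} ∋ C.
{G}: P⊥C given {G} in G with P→· removed — back-door holds.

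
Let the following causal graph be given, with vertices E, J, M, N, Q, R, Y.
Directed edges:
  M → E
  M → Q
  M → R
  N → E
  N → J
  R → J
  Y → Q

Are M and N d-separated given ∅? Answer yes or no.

Bayes-Ball from M | ∅ reaches {E,J,Q,R}.
N ∉ reach(M|∅) ⇒ M ⊥ N | ∅.

Yes — M ⊥ N | ∅.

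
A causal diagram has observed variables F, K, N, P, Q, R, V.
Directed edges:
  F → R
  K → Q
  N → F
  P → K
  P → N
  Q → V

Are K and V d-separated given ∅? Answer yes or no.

Bayes-Ball from K | ∅ reaches {F,N,P,Q,R,V}.
V ∈ reach(K|∅) ⇒ K ⊥̸ V | ∅.

No — K and V are d-connected given ∅.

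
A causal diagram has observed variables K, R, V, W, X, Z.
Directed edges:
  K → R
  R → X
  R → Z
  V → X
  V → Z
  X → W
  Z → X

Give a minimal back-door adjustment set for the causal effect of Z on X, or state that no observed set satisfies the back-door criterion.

desc(Z)\{Z}={W,X}; candidates ⊆ {K,R,V}.
size 0: {}; under {} Z still reaches {K,R,V,W,X} ∋ X.
size 1: {K}, {R}, {V}; under {K} Z still reaches {R,V,W,X} ∋ X.
{R,V}: Z⊥X given {R,V} in G with Z→· removed — back-door holds.

Z→X: minimal back-door set {R, V}.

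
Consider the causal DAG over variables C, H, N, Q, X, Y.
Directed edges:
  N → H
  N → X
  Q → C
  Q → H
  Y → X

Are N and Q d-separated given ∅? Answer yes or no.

Yes — N ⊥ Q | ∅.

Bayes-Ball from N | ∅ reaches {H,X}.
Q ∉ reach(N|∅) ⇒ N ⊥ Q | ∅.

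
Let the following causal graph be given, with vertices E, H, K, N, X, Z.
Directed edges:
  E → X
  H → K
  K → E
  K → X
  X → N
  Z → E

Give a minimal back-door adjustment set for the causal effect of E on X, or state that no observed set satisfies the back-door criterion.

E→X: minimal back-door set {K}.

desc(E)\{E}={N,X}; candidates ⊆ {H,K,Z}.
size 0: {}; under {} E still reaches {H,K,N,X,Z} ∋ X.
{K}: E⊥X given {K} in G with E→· removed — back-door holds.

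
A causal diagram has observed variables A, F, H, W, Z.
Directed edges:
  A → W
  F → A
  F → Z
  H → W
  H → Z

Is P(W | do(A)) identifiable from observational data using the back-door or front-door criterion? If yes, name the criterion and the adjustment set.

P(W|do(A)): backdoor, adjust for ∅.

desc(A)\{A}={W}; candidates ⊆ {F,H,Z}.
∅: A⊥W given ∅ in G with A→· removed — back-door holds.
P(W|do(A)) = P(W|A) — no adjustment needed.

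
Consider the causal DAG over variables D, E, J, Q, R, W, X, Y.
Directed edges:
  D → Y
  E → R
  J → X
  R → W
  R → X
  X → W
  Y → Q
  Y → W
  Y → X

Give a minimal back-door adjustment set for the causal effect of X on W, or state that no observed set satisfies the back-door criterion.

X→W: minimal back-door set {R, Y}.

desc(X)\{X}={W}; candidates ⊆ {D,E,J,Q,R,Y}.
size 0: {}; under {} X still reaches {D,E,J,Q,R,W,Y} ∋ W.
size 1: {D}, {E}, {J} …(+3); under {D} X still reaches {E,J,Q,R,W,Y} ∋ W.
{R,Y}: X⊥W given {R,Y} in G with X→· removed — back-door holds.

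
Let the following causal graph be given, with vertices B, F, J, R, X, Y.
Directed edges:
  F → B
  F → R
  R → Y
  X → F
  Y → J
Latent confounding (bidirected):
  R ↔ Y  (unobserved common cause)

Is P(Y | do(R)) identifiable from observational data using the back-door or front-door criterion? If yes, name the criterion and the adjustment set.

desc(R)\{R}={J,Y}; candidates ⊆ {B,F,X}.
R↔Y: latent back-door arc(s) into R.
size 0: {}; under {} R still reaches {B,F,J,X,Y} ∋ Y.
size 1: {B}, {F}, {X}; under {B} R still reaches {F,J,X,Y} ∋ Y.
size 2: {B,F}, {B,X}, {F,X}; under {B,F} R still reaches {J,Y} ∋ Y.
R↔Y cannot be blocked by any observed set — no back-door set.
No mediator lies on a directed R→…→Y path.
Neither criterion identifies P(Y|do(R)) in this graph.

P(Y|do(R)): not identifiable (no BD/FD set).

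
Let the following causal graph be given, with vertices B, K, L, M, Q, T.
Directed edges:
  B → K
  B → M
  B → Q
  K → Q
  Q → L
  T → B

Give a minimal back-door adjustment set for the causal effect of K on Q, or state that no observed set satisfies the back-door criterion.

K→Q: minimal back-door set {B}.

desc(K)\{K}={L,Q}; candidates ⊆ {B,M,T}.
size 0: {}; under {} K still reaches {B,L,M,Q,T} ∋ Q.
{B}: K⊥Q given {B} in G with K→· removed — back-door holds.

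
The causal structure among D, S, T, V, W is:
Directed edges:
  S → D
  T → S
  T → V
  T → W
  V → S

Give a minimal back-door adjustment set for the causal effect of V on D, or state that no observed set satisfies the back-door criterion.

V→D: minimal back-door set {T}.

desc(V)\{V}={D,S}; candidates ⊆ {T,W}.
size 0: {}; under {} V still reaches {D,S,T,W} ∋ D.
{T}: V⊥D given {T} in G with V→· removed — back-door holds.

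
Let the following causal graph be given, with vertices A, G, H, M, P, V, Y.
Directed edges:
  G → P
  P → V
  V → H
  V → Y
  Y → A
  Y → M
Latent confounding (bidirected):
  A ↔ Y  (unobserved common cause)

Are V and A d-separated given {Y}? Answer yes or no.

Bayes-Ball from V | {Y} reaches {A,G,H,P}.
A ∈ reach(V|{Y}) ⇒ V ⊥̸ A | {Y}.

No — V and A are d-connected given {Y}.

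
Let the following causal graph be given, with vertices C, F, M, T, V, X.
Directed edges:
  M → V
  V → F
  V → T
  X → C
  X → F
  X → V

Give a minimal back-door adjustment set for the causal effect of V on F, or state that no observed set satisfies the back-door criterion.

desc(V)\{V}={F,T}; candidates ⊆ {C,M,X}.
size 0: {}; under {} V still reaches {C,F,M,X} ∋ F.
{X}: V⊥F given {X} in G with V→· removed — back-door holds.

V→F: minimal back-door set {X}.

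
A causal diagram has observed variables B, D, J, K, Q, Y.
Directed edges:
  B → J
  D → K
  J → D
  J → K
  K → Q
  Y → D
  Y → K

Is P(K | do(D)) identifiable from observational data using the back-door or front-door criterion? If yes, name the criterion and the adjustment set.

P(K|do(D)): backdoor, adjust for {J, Y}.

desc(D)\{D}={K,Q}; candidates ⊆ {B,J,Y}.
size 0: {}; under {} D still reaches {B,J,K,Q,Y} ∋ K.
size 1: {B}, {J}, {Y}; under {B} D still reaches {J,K,Q,Y} ∋ K.
{J,Y}: D⊥K given {J,Y} in G with D→· removed — back-door holds.
P(K|do(D)) = Σ_{J,Y} P(K|D,J,Y)·P(J,Y).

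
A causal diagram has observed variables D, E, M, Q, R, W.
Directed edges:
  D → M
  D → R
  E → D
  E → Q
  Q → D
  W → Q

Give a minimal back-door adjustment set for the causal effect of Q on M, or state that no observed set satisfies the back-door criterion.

desc(Q)\{Q}={D,M,R}; candidates ⊆ {E,W}.
size 0: {}; under {} Q still reaches {D,E,M,R,W} ∋ M.
{E}: Q⊥M given {E} in G with Q→· removed — back-door holds.

Q→M: minimal back-door set {E}.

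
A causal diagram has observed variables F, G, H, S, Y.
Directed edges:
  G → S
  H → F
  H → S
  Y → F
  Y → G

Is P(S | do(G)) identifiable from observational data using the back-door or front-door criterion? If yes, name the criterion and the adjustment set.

desc(G)\{G}={S}; candidates ⊆ {F,H,Y}.
∅: G⊥S given ∅ in G with G→· removed — back-door holds.
P(S|do(G)) = P(S|G) — no adjustment needed.

P(S|do(G)): backdoor, adjust for ∅.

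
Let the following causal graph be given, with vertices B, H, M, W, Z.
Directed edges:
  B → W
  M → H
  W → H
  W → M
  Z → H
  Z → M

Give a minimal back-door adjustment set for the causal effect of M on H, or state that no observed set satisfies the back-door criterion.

desc(M)\{M}={H}; candidates ⊆ {B,W,Z}.
size 0: {}; under {} M still reaches {B,H,W,Z} ∋ H.
size 1: {B}, {W}, {Z}; under {B} M still reaches {H,W,Z} ∋ H.
{W,Z}: M⊥H given {W,Z} in G with M→· removed — back-door holds.

M→H: minimal back-door set {W, Z}.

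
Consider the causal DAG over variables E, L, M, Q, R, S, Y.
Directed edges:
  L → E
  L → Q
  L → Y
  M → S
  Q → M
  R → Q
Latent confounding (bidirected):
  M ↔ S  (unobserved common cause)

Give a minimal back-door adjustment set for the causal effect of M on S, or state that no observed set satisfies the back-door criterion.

desc(M)\{M}={S}; candidates ⊆ {E,L,Q,R,Y}.
M↔S: latent back-door arc(s) into M.
size 0: {}; under {} M still reaches {E,L,Q,R,S,Y} ∋ S.
size 1: {E}, {L}, {Q} …(+2); under {E} M still reaches {L,Q,R,S,Y} ∋ S.
size 2: {E,L}, {E,Q}, {E,R} …(+7); under {E,L} M still reaches {Q,R,S} ∋ S.
M↔S cannot be blocked by any observed set — no back-door set.

M→S: no observed back-door set.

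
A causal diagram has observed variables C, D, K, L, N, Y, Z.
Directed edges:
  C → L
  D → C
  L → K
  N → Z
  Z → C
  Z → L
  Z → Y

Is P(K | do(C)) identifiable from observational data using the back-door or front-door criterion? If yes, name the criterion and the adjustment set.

desc(C)\{C}={K,L}; candidates ⊆ {D,N,Y,Z}.
size 0: {}; under {} C still reaches {D,K,L,N,Y,Z} ∋ K.
{Z}: C⊥K given {Z} in G with C→· removed — back-door holds.
P(K|do(C)) = Σ_{Z} P(K|C,Z)·P(Z).

P(K|do(C)): backdoor, adjust for {Z}.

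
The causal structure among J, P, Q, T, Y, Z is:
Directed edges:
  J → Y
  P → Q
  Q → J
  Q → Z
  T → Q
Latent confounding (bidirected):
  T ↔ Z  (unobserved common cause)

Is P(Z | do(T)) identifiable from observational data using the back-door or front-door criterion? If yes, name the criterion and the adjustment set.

desc(T)\{T}={J,Q,Y,Z}; candidates ⊆ {P}.
T↔Z: latent back-door arc(s) into T.
size 0: {}; under {} T still reaches {Z} ∋ Z.
size 1: {P}; under {P} T still reaches {Z} ∋ Z.
T↔Z cannot be blocked by any observed set — no back-door set.
{Q}: (i) intercepts every directed T→Z path; (ii) no back-door T→{Q}; (iii) {T} blocks every back-door {Q}→Z. Front-door holds.
P(Z|do(T)) = Σ_{Q} P(Q|T) Σ_{T'} P(Z|Q,T')P(T').

P(Z|do(T)): frontdoor, adjust for {Q}.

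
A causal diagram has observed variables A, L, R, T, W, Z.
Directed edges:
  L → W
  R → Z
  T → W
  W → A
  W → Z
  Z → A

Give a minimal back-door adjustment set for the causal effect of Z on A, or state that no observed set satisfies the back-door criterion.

Z→A: minimal back-door set {W}.

desc(Z)\{Z}={A}; candidates ⊆ {L,R,T,W}.
size 0: {}; under {} Z still reaches {A,L,R,T,W} ∋ A.
{W}: Z⊥A given {W} in G with Z→· removed — back-door holds.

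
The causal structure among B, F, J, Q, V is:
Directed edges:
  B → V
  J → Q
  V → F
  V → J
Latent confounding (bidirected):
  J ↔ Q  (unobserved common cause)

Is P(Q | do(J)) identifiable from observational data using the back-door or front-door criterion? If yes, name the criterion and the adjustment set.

P(Q|do(J)): not identifiable (no BD/FD set).

desc(J)\{J}={Q}; candidates ⊆ {B,F,V}.
J↔Q: latent back-door arc(s) into J.
size 0: {}; under {} J still reaches {B,F,Q,V} ∋ Q.
size 1: {B}, {F}, {V}; under {B} J still reaches {F,Q,V} ∋ Q.
size 2: {B,F}, {B,V}, {F,V}; under {B,F} J still reaches {Q,V} ∋ Q.
J↔Q cannot be blocked by any observed set — no back-door set.
No mediator lies on a directed J→…→Q path.
Neither criterion identifies P(Q|do(J)) in this graph.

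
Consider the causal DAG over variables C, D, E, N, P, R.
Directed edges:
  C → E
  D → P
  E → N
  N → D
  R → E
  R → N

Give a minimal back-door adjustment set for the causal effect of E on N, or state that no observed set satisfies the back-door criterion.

desc(E)\{E}={D,N,P}; candidates ⊆ {C,R}.
size 0: {}; under {} E still reaches {C,D,N,P,R} ∋ N.
{R}: E⊥N given {R} in G with E→· removed — back-door holds.

E→N: minimal back-door set {R}.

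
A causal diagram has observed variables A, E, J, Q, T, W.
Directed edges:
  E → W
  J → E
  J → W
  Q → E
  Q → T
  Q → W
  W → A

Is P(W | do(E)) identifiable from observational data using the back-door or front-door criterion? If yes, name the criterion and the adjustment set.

desc(E)\{E}={A,W}; candidates ⊆ {J,Q,T}.
size 0: {}; under {} E still reaches {A,J,Q,T,W} ∋ W.
size 1: {J}, {Q}, {T}; under {J} E still reaches {A,Q,T,W} ∋ W.
{J,Q}: E⊥W given {J,Q} in G with E→· removed — back-door holds.
P(W|do(E)) = Σ_{J,Q} P(W|E,J,Q)·P(J,Q).

P(W|do(E)): backdoor, adjust for {J, Q}.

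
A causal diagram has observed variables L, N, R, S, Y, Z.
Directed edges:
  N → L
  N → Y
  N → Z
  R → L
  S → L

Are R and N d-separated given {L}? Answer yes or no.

Bayes-Ball from R | {L} reaches {N,S,Y,Z}.
N ∈ reach(R|{L}) ⇒ R ⊥̸ N | {L}.

No — R and N are d-connected given {L}.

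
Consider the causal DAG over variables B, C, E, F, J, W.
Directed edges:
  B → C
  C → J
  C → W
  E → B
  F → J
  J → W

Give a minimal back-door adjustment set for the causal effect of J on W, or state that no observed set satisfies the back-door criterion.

J→W: minimal back-door set {C}.

desc(J)\{J}={W}; candidates ⊆ {B,C,E,F}.
size 0: {}; under {} J still reaches {B,C,E,F,W} ∋ W.
{C}: J⊥W given {C} in G with J→· removed — back-door holds.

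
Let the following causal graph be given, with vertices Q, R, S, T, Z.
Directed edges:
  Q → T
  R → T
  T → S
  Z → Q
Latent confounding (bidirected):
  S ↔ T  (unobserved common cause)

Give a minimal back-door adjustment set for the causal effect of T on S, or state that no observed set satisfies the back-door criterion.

desc(T)\{T}={S}; candidates ⊆ {Q,R,Z}.
T↔S: latent back-door arc(s) into T.
size 0: {}; under {} T still reaches {Q,R,S,Z} ∋ S.
size 1: {Q}, {R}, {Z}; under {Q} T still reaches {R,S} ∋ S.
size 2: {Q,R}, {Q,Z}, {R,Z}; under {Q,R} T still reaches {S} ∋ S.
T↔S cannot be blocked by any observed set — no back-door set.

T→S: no observed back-door set.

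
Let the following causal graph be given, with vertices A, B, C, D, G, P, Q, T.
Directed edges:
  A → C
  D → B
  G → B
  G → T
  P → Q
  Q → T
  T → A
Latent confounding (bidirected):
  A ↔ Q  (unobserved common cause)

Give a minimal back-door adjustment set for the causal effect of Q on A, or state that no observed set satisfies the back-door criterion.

desc(Q)\{Q}={A,C,T}; candidates ⊆ {B,D,G,P}.
Q↔A: latent back-door arc(s) into Q.
size 0: {}; under {} Q still reaches {A,C,P} ∋ A.
size 1: {B}, {D}, {G} …(+1); under {B} Q still reaches {A,C,P} ∋ A.
size 2: {B,D}, {B,G}, {B,P} …(+3); under {B,D} Q still reaches {A,C,P} ∋ A.
Q↔A cannot be blocked by any observed set — no back-door set.

Q→A: no observed back-door set.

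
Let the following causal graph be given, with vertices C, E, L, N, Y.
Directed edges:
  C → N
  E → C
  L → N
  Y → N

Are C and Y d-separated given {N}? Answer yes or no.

Bayes-Ball from C | {N} reaches {E,L,Y}.
Y ∈ reach(C|{N}) ⇒ C ⊥̸ Y | {N}.

No — C and Y are d-connected given {N}.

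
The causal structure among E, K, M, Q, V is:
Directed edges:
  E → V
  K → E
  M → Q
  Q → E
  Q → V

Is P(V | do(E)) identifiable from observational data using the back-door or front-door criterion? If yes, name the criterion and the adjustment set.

P(V|do(E)): backdoor, adjust for {Q}.

desc(E)\{E}={V}; candidates ⊆ {K,M,Q}.
size 0: {}; under {} E still reaches {K,M,Q,V} ∋ V.
{Q}: E⊥V given {Q} in G with E→· removed — back-door holds.
P(V|do(E)) = Σ_{Q} P(V|E,Q)·P(Q).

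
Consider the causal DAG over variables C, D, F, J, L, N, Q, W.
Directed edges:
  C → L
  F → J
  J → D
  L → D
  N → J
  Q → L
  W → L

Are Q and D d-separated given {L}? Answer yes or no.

Yes — Q ⊥ D | {L}.

Bayes-Ball from Q | {L} reaches {C,W}.
D ∉ reach(Q|{L}) ⇒ Q ⊥ D | {L}.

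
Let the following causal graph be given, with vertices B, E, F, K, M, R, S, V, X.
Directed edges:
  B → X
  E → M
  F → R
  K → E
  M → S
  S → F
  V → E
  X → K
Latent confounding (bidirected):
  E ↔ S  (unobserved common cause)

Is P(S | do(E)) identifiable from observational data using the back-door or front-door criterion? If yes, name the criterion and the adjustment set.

desc(E)\{E}={F,M,R,S}; candidates ⊆ {B,K,V,X}.
E↔S: latent back-door arc(s) into E.
size 0: {}; under {} E still reaches {B,F,K,R,S,V,X} ∋ S.
size 1: {B}, {K}, {V} …(+1); under {B} E still reaches {F,K,R,S,V,X} ∋ S.
size 2: {B,K}, {B,V}, {B,X} …(+3); under {B,K} E still reaches {F,R,S,V} ∋ S.
E↔S cannot be blocked by any observed set — no back-door set.
{M}: (i) intercepts every directed E→S path; (ii) no back-door E→{M}; (iii) {E} blocks every back-door {M}→S. Front-door holds.
P(S|do(E)) = Σ_{M} P(M|E) Σ_{E'} P(S|M,E')P(E').

P(S|do(E)): frontdoor, adjust for {M}.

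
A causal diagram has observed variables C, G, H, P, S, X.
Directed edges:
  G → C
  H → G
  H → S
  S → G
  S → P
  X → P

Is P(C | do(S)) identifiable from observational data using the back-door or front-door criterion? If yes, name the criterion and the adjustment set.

desc(S)\{S}={C,G,P}; candidates ⊆ {H,X}.
size 0: {}; under {} S still reaches {C,G,H} ∋ C.
{H}: S⊥C given {H} in G with S→· removed — back-door holds.
P(C|do(S)) = Σ_{H} P(C|S,H)·P(H).

P(C|do(S)): backdoor, adjust for {H}.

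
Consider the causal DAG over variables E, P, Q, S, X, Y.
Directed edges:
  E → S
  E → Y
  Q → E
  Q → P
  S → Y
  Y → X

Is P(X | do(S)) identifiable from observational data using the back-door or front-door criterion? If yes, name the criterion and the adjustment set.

desc(S)\{S}={X,Y}; candidates ⊆ {E,P,Q}.
size 0: {}; under {} S still reaches {E,P,Q,X,Y} ∋ X.
{E}: S⊥X given {E} in G with S→· removed — back-door holds.
P(X|do(S)) = Σ_{E} P(X|S,E)·P(E).

P(X|do(S)): backdoor, adjust for {E}.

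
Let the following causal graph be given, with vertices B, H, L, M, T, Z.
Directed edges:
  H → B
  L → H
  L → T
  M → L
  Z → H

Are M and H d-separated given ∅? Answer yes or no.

No — M and H are d-connected given ∅.

Bayes-Ball from M | ∅ reaches {B,H,L,T}.
H ∈ reach(M|∅) ⇒ M ⊥̸ H | ∅.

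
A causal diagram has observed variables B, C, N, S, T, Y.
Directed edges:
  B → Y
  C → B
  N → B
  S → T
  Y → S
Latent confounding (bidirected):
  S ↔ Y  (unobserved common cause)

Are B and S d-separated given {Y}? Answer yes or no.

No — B and S are d-connected given {Y}.

Bayes-Ball from B | {Y} reaches {C,N,S,T}.
S ∈ reach(B|{Y}) ⇒ B ⊥̸ S | {Y}.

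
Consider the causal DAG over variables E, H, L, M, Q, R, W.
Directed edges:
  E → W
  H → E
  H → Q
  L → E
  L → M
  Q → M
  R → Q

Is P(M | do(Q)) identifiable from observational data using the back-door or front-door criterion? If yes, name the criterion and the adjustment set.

desc(Q)\{Q}={M}; candidates ⊆ {E,H,L,R,W}.
∅: Q⊥M given ∅ in G with Q→· removed — back-door holds.
P(M|do(Q)) = P(M|Q) — no adjustment needed.

P(M|do(Q)): backdoor, adjust for ∅.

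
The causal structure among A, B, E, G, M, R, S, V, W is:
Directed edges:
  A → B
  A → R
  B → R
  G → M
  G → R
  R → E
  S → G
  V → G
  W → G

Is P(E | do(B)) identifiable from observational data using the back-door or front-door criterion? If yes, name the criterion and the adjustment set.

P(E|do(B)): backdoor, adjust for {A}.

desc(B)\{B}={E,R}; candidates ⊆ {A,G,M,S,V,W}.
size 0: {}; under {} B still reaches {A,E,R} ∋ E.
{A}: B⊥E given {A} in G with B→· removed — back-door holds.
P(E|do(B)) = Σ_{A} P(E|B,A)·P(A).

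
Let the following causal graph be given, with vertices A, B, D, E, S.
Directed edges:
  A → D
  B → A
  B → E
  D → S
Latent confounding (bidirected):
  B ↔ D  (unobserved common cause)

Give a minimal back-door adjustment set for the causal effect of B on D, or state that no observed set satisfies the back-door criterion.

B→D: no observed back-door set.

desc(B)\{B}={A,D,E,S}; candidates ⊆ {—}.
B↔D: latent back-door arc(s) into B.
size 0: {}; under {} B still reaches {D,S} ∋ D.
B↔D cannot be blocked by any observed set — no back-door set.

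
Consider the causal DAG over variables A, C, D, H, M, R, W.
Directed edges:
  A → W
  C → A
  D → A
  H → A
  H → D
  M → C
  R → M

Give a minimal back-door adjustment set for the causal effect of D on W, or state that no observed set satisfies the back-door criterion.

desc(D)\{D}={A,W}; candidates ⊆ {C,H,M,R}.
size 0: {}; under {} D still reaches {A,H,W} ∋ W.
{H}: D⊥W given {H} in G with D→· removed — back-door holds.

D→W: minimal back-door set {H}.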